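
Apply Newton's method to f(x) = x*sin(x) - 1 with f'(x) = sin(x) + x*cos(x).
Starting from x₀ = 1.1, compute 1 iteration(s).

f(x) = x*sin(x) - 1
f'(x) = sin(x) + x*cos(x)
x₀ = 1.1

Newton-Raphson formula: x_{n+1} = x_n - f(x_n)/f'(x_n)

Iteration 1:
  f(1.100000) = -0.019672
  f'(1.100000) = 1.390163
  x_1 = 1.100000 - (-0.019672)/1.390163 = 1.114151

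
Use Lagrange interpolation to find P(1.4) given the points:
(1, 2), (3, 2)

Lagrange interpolation formula:
P(x) = Σ yᵢ × Lᵢ(x)
where Lᵢ(x) = Π_{j≠i} (x - xⱼ)/(xᵢ - xⱼ)

L_0(1.4) = (1.4 - 3)/(1 - 3) = 0.800000
L_1(1.4) = (1.4 - 1)/(3 - 1) = 0.200000

P(1.4) = 2×L_0(1.4) + 2×L_1(1.4)
P(1.4) = 2.000000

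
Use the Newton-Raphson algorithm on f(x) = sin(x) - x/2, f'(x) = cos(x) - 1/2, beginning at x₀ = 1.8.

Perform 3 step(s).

f(x) = sin(x) - x/2
f'(x) = cos(x) - 1/2
x₀ = 1.8

Newton-Raphson formula: x_{n+1} = x_n - f(x_n)/f'(x_n)

Iteration 1:
  f(1.800000) = 0.073848
  f'(1.800000) = -0.727202
  x_1 = 1.800000 - 0.073848/(-0.727202) = 1.901550
Iteration 2:
  f(1.901550) = -0.004977
  f'(1.901550) = -0.824756
  x_2 = 1.901550 - (-0.004977)/(-0.824756) = 1.895515
Iteration 3:
  f(1.895515) = -0.000017
  f'(1.895515) = -0.819042
  x_3 = 1.895515 - (-0.000017)/(-0.819042) = 1.895494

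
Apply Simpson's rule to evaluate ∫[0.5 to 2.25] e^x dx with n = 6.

f(x) = e^x
a = 0.5, b = 2.25, n = 6
h = (b - a)/n = 0.291667

Simpson's rule: (h/3)[f(x₀) + 4f(x₁) + 2f(x₂) + ... + f(xₙ)]

x_0 = 0.5000, f(x_0) = 1.648721, coefficient = 1
x_1 = 0.7917, f(x_1) = 2.207072, coefficient = 4
x_2 = 1.0833, f(x_2) = 2.954512, coefficient = 2
x_3 = 1.3750, f(x_3) = 3.955077, coefficient = 4
x_4 = 1.6667, f(x_4) = 5.294490, coefficient = 2
x_5 = 1.9583, f(x_5) = 7.087505, coefficient = 4
x_6 = 2.2500, f(x_6) = 9.487736, coefficient = 1

I ≈ (0.291667/3) × 80.633073 = 7.839327
Exact value: 7.839015
Error: 0.000312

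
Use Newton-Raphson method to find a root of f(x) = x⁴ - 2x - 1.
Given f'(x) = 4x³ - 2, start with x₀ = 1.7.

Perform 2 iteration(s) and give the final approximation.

f(x) = x⁴ - 2x - 1
f'(x) = 4x³ - 2
x₀ = 1.7

Newton-Raphson formula: x_{n+1} = x_n - f(x_n)/f'(x_n)

Iteration 1:
  f(1.700000) = 3.952100
  f'(1.700000) = 17.652000
  x_1 = 1.700000 - 3.952100/17.652000 = 1.476110
Iteration 2:
  f(1.476110) = 0.795392
  f'(1.476110) = 10.865198
  x_2 = 1.476110 - 0.795392/10.865198 = 1.402905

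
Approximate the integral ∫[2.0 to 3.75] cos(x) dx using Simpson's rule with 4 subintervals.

f(x) = cos(x)
a = 2.0, b = 3.75, n = 4
h = (b - a)/n = 0.437500

Simpson's rule: (h/3)[f(x₀) + 4f(x₁) + 2f(x₂) + ... + f(xₙ)]

x_0 = 2.0000, f(x_0) = -0.416147, coefficient = 1
x_1 = 2.4375, f(x_1) = -0.762199, coefficient = 4
x_2 = 2.8750, f(x_2) = -0.964674, coefficient = 2
x_3 = 3.3125, f(x_3) = -0.985431, coefficient = 4
x_4 = 3.7500, f(x_4) = -0.820559, coefficient = 1

I ≈ (0.437500/3) × -10.156575 = -1.481167
Exact value: -1.480859
Error: 0.000308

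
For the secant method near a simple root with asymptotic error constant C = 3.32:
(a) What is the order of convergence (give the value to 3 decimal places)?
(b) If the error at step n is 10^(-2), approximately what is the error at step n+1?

(a) Secant method has superlinear convergence with order φ = (1+√5)/2 ≈ 1.618.
    This means |e_{n+1}| ≈ C|e_n|^1.618.

(b) With |e_n| = 10^(-2) and C = 3.32:
    |e_{n+1}| ≈ 3.32 × (10^(-2))^1.618 = 3.32 × 10^(-3.24)

(a) ≈ 1.618 (golden ratio); (b) |e_{n+1}| ≈ 1.928e-03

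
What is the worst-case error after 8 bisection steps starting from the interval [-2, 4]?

Bisection error bound: |error| ≤ (b-a)/2^n
|error| ≤ (4 - (-2))/2^8 = 6/2^8
|error| ≤ 0.0234375000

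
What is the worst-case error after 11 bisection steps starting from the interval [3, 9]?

Bisection error bound: |error| ≤ (b-a)/2^n
|error| ≤ (9 - 3)/2^11 = 6/2^11
|error| ≤ 0.0029296875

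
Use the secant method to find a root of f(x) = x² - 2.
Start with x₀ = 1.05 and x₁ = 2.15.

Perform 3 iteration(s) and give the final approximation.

f(x) = x² - 2
x₀ = 1.05, x₁ = 2.15

Secant formula: x_{n+1} = x_n - f(x_n)(x_n - x_{n-1})/(f(x_n) - f(x_{n-1}))

Iteration 1:
  f(1.050000) = -0.897500
  f(2.150000) = 2.622500
  x_2 = 2.150000 - 2.622500×(2.150000 - 1.050000)/(2.622500 - (-0.897500))
       = 1.330469
Iteration 2:
  f(2.150000) = 2.622500
  f(1.330469) = -0.229853
  x_3 = 1.330469 - (-0.229853)×(1.330469 - 2.150000)/(-0.229853 - 2.622500)
       = 1.396510
Iteration 3:
  f(1.330469) = -0.229853
  f(1.396510) = -0.049761
  x_4 = 1.396510 - (-0.049761)×(1.396510 - 1.330469)/(-0.049761 - (-0.229853))
       = 1.414757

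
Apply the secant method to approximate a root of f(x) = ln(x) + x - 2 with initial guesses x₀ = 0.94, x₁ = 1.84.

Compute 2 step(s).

f(x) = ln(x) + x - 2
x₀ = 0.94, x₁ = 1.84

Secant formula: x_{n+1} = x_n - f(x_n)(x_n - x_{n-1})/(f(x_n) - f(x_{n-1}))

Iteration 1:
  f(0.940000) = -1.121875
  f(1.840000) = 0.449766
  x_2 = 1.840000 - 0.449766×(1.840000 - 0.940000)/(0.449766 - (-1.121875))
       = 1.582442
Iteration 2:
  f(1.840000) = 0.449766
  f(1.582442) = 0.041411
  x_3 = 1.582442 - 0.041411×(1.582442 - 1.840000)/(0.041411 - 0.449766)
       = 1.556323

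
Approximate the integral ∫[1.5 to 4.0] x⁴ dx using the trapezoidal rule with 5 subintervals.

f(x) = x⁴
a = 1.5, b = 4.0, n = 5
h = (b - a)/n = 0.500000

Trapezoidal rule: (h/2)[f(x₀) + 2f(x₁) + 2f(x₂) + ... + f(xₙ)]

x_0 = 1.5000, f(x_0) = 5.062500, coefficient = 1
x_1 = 2.0000, f(x_1) = 16.000000, coefficient = 2
x_2 = 2.5000, f(x_2) = 39.062500, coefficient = 2
x_3 = 3.0000, f(x_3) = 81.000000, coefficient = 2
x_4 = 3.5000, f(x_4) = 150.062500, coefficient = 2
x_5 = 4.0000, f(x_5) = 256.000000, coefficient = 1

I ≈ (0.500000/2) × 833.312500 = 208.328125
Exact value: 203.281250
Error: 5.046875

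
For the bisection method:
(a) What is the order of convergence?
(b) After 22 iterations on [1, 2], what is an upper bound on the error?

(a) Bisection has linear (order 1) convergence; the error is halved each step.

(b) Error bound = (b-a)/2^n = (2 - 1)/2^{22}
    = 1/2^{22}

(a) 1 (linear); (b) error ≤ 2.38e-07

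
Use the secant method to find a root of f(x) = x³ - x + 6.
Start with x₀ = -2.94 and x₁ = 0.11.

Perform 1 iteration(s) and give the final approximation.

f(x) = x³ - x + 6
x₀ = -2.94, x₁ = 0.11

Secant formula: x_{n+1} = x_n - f(x_n)(x_n - x_{n-1})/(f(x_n) - f(x_{n-1}))

Iteration 1:
  f(-2.940000) = -16.472184
  f(0.110000) = 5.891331
  x_2 = 0.110000 - 5.891331×(0.110000 - (-2.940000))/(5.891331 - (-16.472184))
       = -0.693477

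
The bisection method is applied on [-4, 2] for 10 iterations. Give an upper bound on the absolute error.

Bisection error bound: |error| ≤ (b-a)/2^n
|error| ≤ (2 - (-4))/2^10 = 6/2^10
|error| ≤ 0.0058593750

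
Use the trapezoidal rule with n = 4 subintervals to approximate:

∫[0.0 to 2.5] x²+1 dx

f(x) = x²+1
a = 0.0, b = 2.5, n = 4
h = (b - a)/n = 0.625000

Trapezoidal rule: (h/2)[f(x₀) + 2f(x₁) + 2f(x₂) + ... + f(xₙ)]

x_0 = 0.0000, f(x_0) = 1.000000, coefficient = 1
x_1 = 0.6250, f(x_1) = 1.390625, coefficient = 2
x_2 = 1.2500, f(x_2) = 2.562500, coefficient = 2
x_3 = 1.8750, f(x_3) = 4.515625, coefficient = 2
x_4 = 2.5000, f(x_4) = 7.250000, coefficient = 1

I ≈ (0.625000/2) × 25.187500 = 7.871094
Exact value: 7.708333
Error: 0.162760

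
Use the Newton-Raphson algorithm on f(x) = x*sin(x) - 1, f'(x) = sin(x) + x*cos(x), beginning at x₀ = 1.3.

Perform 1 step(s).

f(x) = x*sin(x) - 1
f'(x) = sin(x) + x*cos(x)
x₀ = 1.3

Newton-Raphson formula: x_{n+1} = x_n - f(x_n)/f'(x_n)

Iteration 1:
  f(1.300000) = 0.252626
  f'(1.300000) = 1.311307
  x_1 = 1.300000 - 0.252626/1.311307 = 1.107348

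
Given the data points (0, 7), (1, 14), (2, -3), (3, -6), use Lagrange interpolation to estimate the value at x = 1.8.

Lagrange interpolation formula:
P(x) = Σ yᵢ × Lᵢ(x)
where Lᵢ(x) = Π_{j≠i} (x - xⱼ)/(xᵢ - xⱼ)

L_0(1.8) = (1.8 - 1)/(0 - 1) × (1.8 - 2)/(0 - 2) × (1.8 - 3)/(0 - 3) = -0.032000
L_1(1.8) = (1.8 - 0)/(1 - 0) × (1.8 - 2)/(1 - 2) × (1.8 - 3)/(1 - 3) = 0.216000
L_2(1.8) = (1.8 - 0)/(2 - 0) × (1.8 - 1)/(2 - 1) × (1.8 - 3)/(2 - 3) = 0.864000
L_3(1.8) = (1.8 - 0)/(3 - 0) × (1.8 - 1)/(3 - 1) × (1.8 - 2)/(3 - 2) = -0.048000

P(1.8) = 7×L_0(1.8) + 14×L_1(1.8) + (-3)×L_2(1.8) + (-6)×L_3(1.8)
P(1.8) = 0.496000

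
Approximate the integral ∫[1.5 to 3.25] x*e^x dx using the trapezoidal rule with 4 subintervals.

f(x) = x*e^x
a = 1.5, b = 3.25, n = 4
h = (b - a)/n = 0.437500

Trapezoidal rule: (h/2)[f(x₀) + 2f(x₁) + 2f(x₂) + ... + f(xₙ)]

x_0 = 1.5000, f(x_0) = 6.722534, coefficient = 1
x_1 = 1.9375, f(x_1) = 13.448916, coefficient = 2
x_2 = 2.3750, f(x_2) = 25.533656, coefficient = 2
x_3 = 2.8125, f(x_3) = 46.832330, coefficient = 2
x_4 = 3.2500, f(x_4) = 83.818605, coefficient = 1

I ≈ (0.437500/2) × 262.170941 = 57.349893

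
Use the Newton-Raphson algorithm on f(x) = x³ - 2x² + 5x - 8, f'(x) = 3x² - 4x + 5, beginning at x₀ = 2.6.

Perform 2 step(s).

f(x) = x³ - 2x² + 5x - 8
f'(x) = 3x² - 4x + 5
x₀ = 2.6

Newton-Raphson formula: x_{n+1} = x_n - f(x_n)/f'(x_n)

Iteration 1:
  f(2.600000) = 9.056000
  f'(2.600000) = 14.880000
  x_1 = 2.600000 - 9.056000/14.880000 = 1.991398
Iteration 2:
  f(1.991398) = 1.922876
  f'(1.991398) = 8.931405
  x_2 = 1.991398 - 1.922876/8.931405 = 1.776104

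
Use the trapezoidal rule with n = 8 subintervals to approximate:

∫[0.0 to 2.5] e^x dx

f(x) = e^x
a = 0.0, b = 2.5, n = 8
h = (b - a)/n = 0.312500

Trapezoidal rule: (h/2)[f(x₀) + 2f(x₁) + 2f(x₂) + ... + f(xₙ)]

x_0 = 0.0000, f(x_0) = 1.000000, coefficient = 1
x_1 = 0.3125, f(x_1) = 1.366838, coefficient = 2
x_2 = 0.6250, f(x_2) = 1.868246, coefficient = 2
x_3 = 0.9375, f(x_3) = 2.553589, coefficient = 2
x_4 = 1.2500, f(x_4) = 3.490343, coefficient = 2
x_5 = 1.5625, f(x_5) = 4.770733, coefficient = 2
x_6 = 1.8750, f(x_6) = 6.520819, coefficient = 2
x_7 = 2.1875, f(x_7) = 8.912903, coefficient = 2
x_8 = 2.5000, f(x_8) = 12.182494, coefficient = 1

I ≈ (0.312500/2) × 72.149437 = 11.273350
Exact value: 11.182494
Error: 0.090856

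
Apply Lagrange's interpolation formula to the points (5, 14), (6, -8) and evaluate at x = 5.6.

Lagrange interpolation formula:
P(x) = Σ yᵢ × Lᵢ(x)
where Lᵢ(x) = Π_{j≠i} (x - xⱼ)/(xᵢ - xⱼ)

L_0(5.6) = (5.6 - 6)/(5 - 6) = 0.400000
L_1(5.6) = (5.6 - 5)/(6 - 5) = 0.600000

P(5.6) = 14×L_0(5.6) + (-8)×L_1(5.6)
P(5.6) = 0.800000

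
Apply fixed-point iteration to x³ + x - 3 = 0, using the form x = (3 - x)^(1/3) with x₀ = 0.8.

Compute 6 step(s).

Equation: x³ + x - 3 = 0
Fixed-point form: x = (3 - x)^(1/3)
x₀ = 0.8

x_1 = g(0.800000) = 1.300591
x_2 = g(1.300591) = 1.193345
x_3 = g(1.193345) = 1.217938
x_4 = g(1.217938) = 1.212386
x_5 = g(1.212386) = 1.213644
x_6 = g(1.213644) = 1.213359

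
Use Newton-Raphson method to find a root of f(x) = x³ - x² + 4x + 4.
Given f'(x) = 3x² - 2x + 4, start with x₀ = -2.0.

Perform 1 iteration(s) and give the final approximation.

f(x) = x³ - x² + 4x + 4
f'(x) = 3x² - 2x + 4
x₀ = -2.0

Newton-Raphson formula: x_{n+1} = x_n - f(x_n)/f'(x_n)

Iteration 1:
  f(-2.000000) = -16.000000
  f'(-2.000000) = 20.000000
  x_1 = -2.000000 - (-16.000000)/20.000000 = -1.200000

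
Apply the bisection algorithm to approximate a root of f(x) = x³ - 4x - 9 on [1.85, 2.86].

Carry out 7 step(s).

f(x) = x³ - 4x - 9
Initial interval: [1.85, 2.86]

Iteration 1:
  c_1 = (1.850000 + 2.860000)/2 = 2.355000
  f(c_1) = f(2.355000) = -5.359111
  f(a) × f(c) ≥ 0, new interval: [2.355000, 2.860000]
Iteration 2:
  c_2 = (2.355000 + 2.860000)/2 = 2.607500
  f(c_2) = f(2.607500) = -1.701461
  f(a) × f(c) ≥ 0, new interval: [2.607500, 2.860000]
Iteration 3:
  c_3 = (2.607500 + 2.860000)/2 = 2.733750
  f(c_3) = f(2.733750) = 0.495377
  f(a) × f(c) < 0, new interval: [2.607500, 2.733750]
Iteration 4:
  c_4 = (2.607500 + 2.733750)/2 = 2.670625
  f(c_4) = f(2.670625) = -0.634967
  f(a) × f(c) ≥ 0, new interval: [2.670625, 2.733750]
Iteration 5:
  c_5 = (2.670625 + 2.733750)/2 = 2.702187
  f(c_5) = f(2.702187) = -0.077871
  f(a) × f(c) ≥ 0, new interval: [2.702187, 2.733750]
Iteration 6:
  c_6 = (2.702187 + 2.733750)/2 = 2.717969
  f(c_6) = f(2.717969) = 0.206723
  f(a) × f(c) < 0, new interval: [2.702187, 2.717969]
Iteration 7:
  c_7 = (2.702187 + 2.717969)/2 = 2.710078
  f(c_7) = f(2.710078) = 0.063920
  f(a) × f(c) < 0, new interval: [2.702187, 2.710078]

After 7 iteration(s), the approximation is c_7 = 2.710078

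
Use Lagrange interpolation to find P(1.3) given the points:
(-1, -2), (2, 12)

Lagrange interpolation formula:
P(x) = Σ yᵢ × Lᵢ(x)
where Lᵢ(x) = Π_{j≠i} (x - xⱼ)/(xᵢ - xⱼ)

L_0(1.3) = (1.3 - 2)/(-1 - 2) = 0.233333
L_1(1.3) = (1.3 - (-1))/(2 - (-1)) = 0.766667

P(1.3) = (-2)×L_0(1.3) + 12×L_1(1.3)
P(1.3) = 8.733333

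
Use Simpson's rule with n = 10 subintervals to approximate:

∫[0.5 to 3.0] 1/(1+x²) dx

f(x) = 1/(1+x²)
a = 0.5, b = 3.0, n = 10
h = (b - a)/n = 0.250000

Simpson's rule: (h/3)[f(x₀) + 4f(x₁) + 2f(x₂) + ... + f(xₙ)]

x_0 = 0.5000, f(x_0) = 0.800000, coefficient = 1
x_1 = 0.7500, f(x_1) = 0.640000, coefficient = 4
x_2 = 1.0000, f(x_2) = 0.500000, coefficient = 2
x_3 = 1.2500, f(x_3) = 0.390244, coefficient = 4
x_4 = 1.5000, f(x_4) = 0.307692, coefficient = 2
x_5 = 1.7500, f(x_5) = 0.246154, coefficient = 4
x_6 = 2.0000, f(x_6) = 0.200000, coefficient = 2
x_7 = 2.2500, f(x_7) = 0.164948, coefficient = 4
x_8 = 2.5000, f(x_8) = 0.137931, coefficient = 2
x_9 = 2.7500, f(x_9) = 0.116788, coefficient = 4
x_10 = 3.0000, f(x_10) = 0.100000, coefficient = 1

I ≈ (0.250000/3) × 9.423785 = 0.785315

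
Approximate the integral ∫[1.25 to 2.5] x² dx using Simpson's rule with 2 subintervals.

f(x) = x²
a = 1.25, b = 2.5, n = 2
h = (b - a)/n = 0.625000

Simpson's rule: (h/3)[f(x₀) + 4f(x₁) + 2f(x₂) + ... + f(xₙ)]

x_0 = 1.2500, f(x_0) = 1.562500, coefficient = 1
x_1 = 1.8750, f(x_1) = 3.515625, coefficient = 4
x_2 = 2.5000, f(x_2) = 6.250000, coefficient = 1

I ≈ (0.625000/3) × 21.875000 = 4.557292
Exact value: 4.557292
Error: 0.000000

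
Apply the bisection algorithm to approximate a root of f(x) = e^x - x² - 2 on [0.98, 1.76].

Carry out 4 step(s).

f(x) = e^x - x² - 2
Initial interval: [0.98, 1.76]

Iteration 1:
  c_1 = (0.980000 + 1.760000)/2 = 1.370000
  f(c_1) = f(1.370000) = 0.058451
  f(a) × f(c) < 0, new interval: [0.980000, 1.370000]
Iteration 2:
  c_2 = (0.980000 + 1.370000)/2 = 1.175000
  f(c_2) = f(1.175000) = -0.142482
  f(a) × f(c) ≥ 0, new interval: [1.175000, 1.370000]
Iteration 3:
  c_3 = (1.175000 + 1.370000)/2 = 1.272500
  f(c_3) = f(1.272500) = -0.049490
  f(a) × f(c) ≥ 0, new interval: [1.272500, 1.370000]
Iteration 4:
  c_4 = (1.272500 + 1.370000)/2 = 1.321250
  f(c_4) = f(1.321250) = 0.002402
  f(a) × f(c) < 0, new interval: [1.272500, 1.321250]

After 4 iteration(s), the approximation is c_4 = 1.321250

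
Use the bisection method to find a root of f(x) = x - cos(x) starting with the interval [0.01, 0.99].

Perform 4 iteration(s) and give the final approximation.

f(x) = x - cos(x)
Initial interval: [0.01, 0.99]

Iteration 1:
  c_1 = (0.010000 + 0.990000)/2 = 0.500000
  f(c_1) = f(0.500000) = -0.377583
  f(a) × f(c) ≥ 0, new interval: [0.500000, 0.990000]
Iteration 2:
  c_2 = (0.500000 + 0.990000)/2 = 0.745000
  f(c_2) = f(0.745000) = 0.009912
  f(a) × f(c) < 0, new interval: [0.500000, 0.745000]
Iteration 3:
  c_3 = (0.500000 + 0.745000)/2 = 0.622500
  f(c_3) = f(0.622500) = -0.189923
  f(a) × f(c) ≥ 0, new interval: [0.622500, 0.745000]
Iteration 4:
  c_4 = (0.622500 + 0.745000)/2 = 0.683750
  f(c_4) = f(0.683750) = -0.091459
  f(a) × f(c) ≥ 0, new interval: [0.683750, 0.745000]

After 4 iteration(s), the approximation is c_4 = 0.683750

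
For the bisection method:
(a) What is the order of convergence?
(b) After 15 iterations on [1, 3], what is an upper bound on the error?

(a) Bisection has linear (order 1) convergence; the error is halved each step.

(b) Error bound = (b-a)/2^n = (3 - 1)/2^{15}
    = 2/2^{15}

(a) 1 (linear); (b) error ≤ 6.10e-05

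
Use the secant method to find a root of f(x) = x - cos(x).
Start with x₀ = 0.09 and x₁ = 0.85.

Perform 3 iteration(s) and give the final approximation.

f(x) = x - cos(x)
x₀ = 0.09, x₁ = 0.85

Secant formula: x_{n+1} = x_n - f(x_n)(x_n - x_{n-1})/(f(x_n) - f(x_{n-1}))

Iteration 1:
  f(0.090000) = -0.905953
  f(0.850000) = 0.190017
  x_2 = 0.850000 - 0.190017×(0.850000 - 0.090000)/(0.190017 - (-0.905953))
       = 0.718233
Iteration 2:
  f(0.850000) = 0.190017
  f(0.718233) = -0.034737
  x_3 = 0.718233 - (-0.034737)×(0.718233 - 0.850000)/(-0.034737 - 0.190017)
       = 0.738598
Iteration 3:
  f(0.718233) = -0.034737
  f(0.738598) = -0.000815
  x_4 = 0.738598 - (-0.000815)×(0.738598 - 0.718233)/(-0.000815 - (-0.034737))
       = 0.739087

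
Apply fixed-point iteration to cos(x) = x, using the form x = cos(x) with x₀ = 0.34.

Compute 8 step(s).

Equation: cos(x) = x
Fixed-point form: x = cos(x)
x₀ = 0.34

x_1 = g(0.340000) = 0.942755
x_2 = g(0.942755) = 0.587561
x_3 = g(0.587561) = 0.832295
x_4 = g(0.832295) = 0.673180
x_5 = g(0.673180) = 0.781843
x_6 = g(0.781843) = 0.709616
x_7 = g(0.709616) = 0.758612
x_8 = g(0.758612) = 0.725792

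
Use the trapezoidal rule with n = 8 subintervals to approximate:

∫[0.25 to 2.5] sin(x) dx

f(x) = sin(x)
a = 0.25, b = 2.5, n = 8
h = (b - a)/n = 0.281250

Trapezoidal rule: (h/2)[f(x₀) + 2f(x₁) + 2f(x₂) + ... + f(xₙ)]

x_0 = 0.2500, f(x_0) = 0.247404, coefficient = 1
x_1 = 0.5312, f(x_1) = 0.506611, coefficient = 2
x_2 = 0.8125, f(x_2) = 0.726009, coefficient = 2
x_3 = 1.0938, f(x_3) = 0.888355, coefficient = 2
x_4 = 1.3750, f(x_4) = 0.980893, coefficient = 2
x_5 = 1.6562, f(x_5) = 0.996351, coefficient = 2
x_6 = 1.9375, f(x_6) = 0.933514, coefficient = 2
x_7 = 2.2188, f(x_7) = 0.797321, coefficient = 2
x_8 = 2.5000, f(x_8) = 0.598472, coefficient = 1

I ≈ (0.281250/2) × 12.503984 = 1.758373
Exact value: 1.770056
Error: 0.011683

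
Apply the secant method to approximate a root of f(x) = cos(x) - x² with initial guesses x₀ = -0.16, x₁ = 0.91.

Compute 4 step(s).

f(x) = cos(x) - x²
x₀ = -0.16, x₁ = 0.91

Secant formula: x_{n+1} = x_n - f(x_n)(x_n - x_{n-1})/(f(x_n) - f(x_{n-1}))

Iteration 1:
  f(-0.160000) = 0.961627
  f(0.910000) = -0.214354
  x_2 = 0.910000 - (-0.214354)×(0.910000 - (-0.160000))/(-0.214354 - 0.961627)
       = 0.714964
Iteration 2:
  f(0.910000) = -0.214354
  f(0.714964) = 0.243944
  x_3 = 0.714964 - 0.243944×(0.714964 - 0.910000)/(0.243944 - (-0.214354))
       = 0.818778
Iteration 3:
  f(0.714964) = 0.243944
  f(0.818778) = 0.012717
  x_4 = 0.818778 - 0.012717×(0.818778 - 0.714964)/(0.012717 - 0.243944)
       = 0.824487
Iteration 4:
  f(0.818778) = 0.012717
  f(0.824487) = -0.000846
  x_5 = 0.824487 - (-0.000846)×(0.824487 - 0.818778)/(-0.000846 - 0.012717)
       = 0.824131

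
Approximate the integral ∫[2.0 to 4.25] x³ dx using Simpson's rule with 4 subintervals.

f(x) = x³
a = 2.0, b = 4.25, n = 4
h = (b - a)/n = 0.562500

Simpson's rule: (h/3)[f(x₀) + 4f(x₁) + 2f(x₂) + ... + f(xₙ)]

x_0 = 2.0000, f(x_0) = 8.000000, coefficient = 1
x_1 = 2.5625, f(x_1) = 16.826416, coefficient = 4
x_2 = 3.1250, f(x_2) = 30.517578, coefficient = 2
x_3 = 3.6875, f(x_3) = 50.141357, coefficient = 4
x_4 = 4.2500, f(x_4) = 76.765625, coefficient = 1

I ≈ (0.562500/3) × 413.671875 = 77.563477
Exact value: 77.563477
Error: 0.000000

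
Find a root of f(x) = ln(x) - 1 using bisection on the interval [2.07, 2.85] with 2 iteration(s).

f(x) = ln(x) - 1
Initial interval: [2.07, 2.85]

Iteration 1:
  c_1 = (2.070000 + 2.850000)/2 = 2.460000
  f(c_1) = f(2.460000) = -0.099839
  f(a) × f(c) ≥ 0, new interval: [2.460000, 2.850000]
Iteration 2:
  c_2 = (2.460000 + 2.850000)/2 = 2.655000
  f(c_2) = f(2.655000) = -0.023555
  f(a) × f(c) ≥ 0, new interval: [2.655000, 2.850000]

After 2 iteration(s), the approximation is c_2 = 2.655000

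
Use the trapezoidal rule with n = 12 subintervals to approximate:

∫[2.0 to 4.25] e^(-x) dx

f(x) = e^(-x)
a = 2.0, b = 4.25, n = 12
h = (b - a)/n = 0.187500

Trapezoidal rule: (h/2)[f(x₀) + 2f(x₁) + 2f(x₂) + ... + f(xₙ)]

x_0 = 2.0000, f(x_0) = 0.135335, coefficient = 1
x_1 = 2.1875, f(x_1) = 0.112197, coefficient = 2
x_2 = 2.3750, f(x_2) = 0.093014, coefficient = 2
x_3 = 2.5625, f(x_3) = 0.077112, coefficient = 2
x_4 = 2.7500, f(x_4) = 0.063928, coefficient = 2
x_5 = 2.9375, f(x_5) = 0.052998, coefficient = 2
x_6 = 3.1250, f(x_6) = 0.043937, coefficient = 2
x_7 = 3.3125, f(x_7) = 0.036425, coefficient = 2
x_8 = 3.5000, f(x_8) = 0.030197, coefficient = 2
x_9 = 3.6875, f(x_9) = 0.025035, coefficient = 2
x_10 = 3.8750, f(x_10) = 0.020754, coefficient = 2
x_11 = 4.0625, f(x_11) = 0.017206, coefficient = 2
x_12 = 4.2500, f(x_12) = 0.014264, coefficient = 1

I ≈ (0.187500/2) × 1.295206 = 0.121426
Exact value: 0.121071
Error: 0.000354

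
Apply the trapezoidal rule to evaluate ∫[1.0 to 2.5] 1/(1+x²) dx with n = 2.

f(x) = 1/(1+x²)
a = 1.0, b = 2.5, n = 2
h = (b - a)/n = 0.750000

Trapezoidal rule: (h/2)[f(x₀) + 2f(x₁) + 2f(x₂) + ... + f(xₙ)]

x_0 = 1.0000, f(x_0) = 0.500000, coefficient = 1
x_1 = 1.7500, f(x_1) = 0.246154, coefficient = 2
x_2 = 2.5000, f(x_2) = 0.137931, coefficient = 1

I ≈ (0.750000/2) × 1.130239 = 0.423840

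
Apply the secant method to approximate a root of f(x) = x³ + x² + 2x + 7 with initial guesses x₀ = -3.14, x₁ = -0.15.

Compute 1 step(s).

f(x) = x³ + x² + 2x + 7
x₀ = -3.14, x₁ = -0.15

Secant formula: x_{n+1} = x_n - f(x_n)(x_n - x_{n-1})/(f(x_n) - f(x_{n-1}))

Iteration 1:
  f(-3.140000) = -20.379544
  f(-0.150000) = 6.719125
  x_2 = -0.150000 - 6.719125×(-0.150000 - (-3.140000))/(6.719125 - (-20.379544))
       = -0.891372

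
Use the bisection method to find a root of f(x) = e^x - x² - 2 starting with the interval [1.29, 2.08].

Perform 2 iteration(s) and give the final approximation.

f(x) = e^x - x² - 2
Initial interval: [1.29, 2.08]

Iteration 1:
  c_1 = (1.290000 + 2.080000)/2 = 1.685000
  f(c_1) = f(1.685000) = 0.553226
  f(a) × f(c) < 0, new interval: [1.290000, 1.685000]
Iteration 2:
  c_2 = (1.290000 + 1.685000)/2 = 1.487500
  f(c_2) = f(1.487500) = 0.213360
  f(a) × f(c) < 0, new interval: [1.290000, 1.487500]

After 2 iteration(s), the approximation is c_2 = 1.487500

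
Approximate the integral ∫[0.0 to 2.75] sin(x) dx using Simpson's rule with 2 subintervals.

f(x) = sin(x)
a = 0.0, b = 2.75, n = 2
h = (b - a)/n = 1.375000

Simpson's rule: (h/3)[f(x₀) + 4f(x₁) + 2f(x₂) + ... + f(xₙ)]

x_0 = 0.0000, f(x_0) = 0.000000, coefficient = 1
x_1 = 1.3750, f(x_1) = 0.980893, coefficient = 4
x_2 = 2.7500, f(x_2) = 0.381661, coefficient = 1

I ≈ (1.375000/3) × 4.305233 = 1.973232
Exact value: 1.924302
Error: 0.048930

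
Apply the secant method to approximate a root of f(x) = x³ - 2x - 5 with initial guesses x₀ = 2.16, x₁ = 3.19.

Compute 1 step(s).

f(x) = x³ - 2x - 5
x₀ = 2.16, x₁ = 3.19

Secant formula: x_{n+1} = x_n - f(x_n)(x_n - x_{n-1})/(f(x_n) - f(x_{n-1}))

Iteration 1:
  f(2.160000) = 0.757696
  f(3.190000) = 21.081759
  x_2 = 3.190000 - 21.081759×(3.190000 - 2.160000)/(21.081759 - 0.757696)
       = 2.121601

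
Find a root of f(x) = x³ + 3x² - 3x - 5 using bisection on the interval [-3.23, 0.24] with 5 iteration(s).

f(x) = x³ + 3x² - 3x - 5
Initial interval: [-3.23, 0.24]

Iteration 1:
  c_1 = (-3.230000 + 0.240000)/2 = -1.495000
  f(c_1) = f(-1.495000) = 2.848713
  f(a) × f(c) ≥ 0, new interval: [-1.495000, 0.240000]
Iteration 2:
  c_2 = (-1.495000 + 0.240000)/2 = -0.627500
  f(c_2) = f(-0.627500) = -2.183313
  f(a) × f(c) < 0, new interval: [-1.495000, -0.627500]
Iteration 3:
  c_3 = (-1.495000 + (-0.627500))/2 = -1.061250
  f(c_3) = f(-1.061250) = 0.367270
  f(a) × f(c) ≥ 0, new interval: [-1.061250, -0.627500]
Iteration 4:
  c_4 = (-1.061250 + (-0.627500))/2 = -0.844375
  f(c_4) = f(-0.844375) = -0.929981
  f(a) × f(c) < 0, new interval: [-1.061250, -0.844375]
Iteration 5:
  c_5 = (-1.061250 + (-0.844375))/2 = -0.952813
  f(c_5) = f(-0.952813) = -0.283020
  f(a) × f(c) < 0, new interval: [-1.061250, -0.952813]

After 5 iteration(s), the approximation is c_5 = -0.952813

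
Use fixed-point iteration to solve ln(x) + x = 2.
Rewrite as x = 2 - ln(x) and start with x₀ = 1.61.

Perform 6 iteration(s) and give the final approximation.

Equation: ln(x) + x = 2
Fixed-point form: x = 2 - ln(x)
x₀ = 1.61

x_1 = g(1.610000) = 1.523766
x_2 = g(1.523766) = 1.578815
x_3 = g(1.578815) = 1.543325
x_4 = g(1.543325) = 1.566061
x_5 = g(1.566061) = 1.551437
x_6 = g(1.551437) = 1.560819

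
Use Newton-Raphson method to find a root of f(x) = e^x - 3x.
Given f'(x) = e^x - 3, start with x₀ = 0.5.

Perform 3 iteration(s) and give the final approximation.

f(x) = e^x - 3x
f'(x) = e^x - 3
x₀ = 0.5

Newton-Raphson formula: x_{n+1} = x_n - f(x_n)/f'(x_n)

Iteration 1:
  f(0.500000) = 0.148721
  f'(0.500000) = -1.351279
  x_1 = 0.500000 - 0.148721/(-1.351279) = 0.610060
Iteration 2:
  f(0.610060) = 0.010362
  f'(0.610060) = -1.159459
  x_2 = 0.610060 - 0.010362/(-1.159459) = 0.618997
Iteration 3:
  f(0.618997) = 0.000074
  f'(0.618997) = -1.142936
  x_3 = 0.618997 - 0.000074/(-1.142936) = 0.619061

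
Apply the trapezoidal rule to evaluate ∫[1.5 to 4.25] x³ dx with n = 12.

f(x) = x³
a = 1.5, b = 4.25, n = 12
h = (b - a)/n = 0.229167

Trapezoidal rule: (h/2)[f(x₀) + 2f(x₁) + 2f(x₂) + ... + f(xₙ)]

x_0 = 1.5000, f(x_0) = 3.375000, coefficient = 1
x_1 = 1.7292, f(x_1) = 5.170238, coefficient = 2
x_2 = 1.9583, f(x_2) = 7.510344, coefficient = 2
x_3 = 2.1875, f(x_3) = 10.467529, coefficient = 2
x_4 = 2.4167, f(x_4) = 14.114005, coefficient = 2
x_5 = 2.6458, f(x_5) = 18.521982, coefficient = 2
x_6 = 2.8750, f(x_6) = 23.763672, coefficient = 2
x_7 = 3.1042, f(x_7) = 29.911287, coefficient = 2
x_8 = 3.3333, f(x_8) = 37.037037, coefficient = 2
x_9 = 3.5625, f(x_9) = 45.213135, coefficient = 2
x_10 = 3.7917, f(x_10) = 54.511791, coefficient = 2
x_11 = 4.0208, f(x_11) = 65.005217, coefficient = 2
x_12 = 4.2500, f(x_12) = 76.765625, coefficient = 1

I ≈ (0.229167/2) × 702.593099 = 80.505459
Exact value: 80.297852
Error: 0.207608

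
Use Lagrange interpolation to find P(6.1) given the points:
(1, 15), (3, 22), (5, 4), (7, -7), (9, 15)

Lagrange interpolation formula:
P(x) = Σ yᵢ × Lᵢ(x)
where Lᵢ(x) = Π_{j≠i} (x - xⱼ)/(xᵢ - xⱼ)

L_0(6.1) = (6.1 - 3)/(1 - 3) × (6.1 - 5)/(1 - 5) × (6.1 - 7)/(1 - 7) × (6.1 - 9)/(1 - 9) = 0.023177
L_1(6.1) = (6.1 - 1)/(3 - 1) × (6.1 - 5)/(3 - 5) × (6.1 - 7)/(3 - 7) × (6.1 - 9)/(3 - 9) = -0.152522
L_2(6.1) = (6.1 - 1)/(5 - 1) × (6.1 - 3)/(5 - 3) × (6.1 - 7)/(5 - 7) × (6.1 - 9)/(5 - 9) = 0.644752
L_3(6.1) = (6.1 - 1)/(7 - 1) × (6.1 - 3)/(7 - 3) × (6.1 - 5)/(7 - 5) × (6.1 - 9)/(7 - 9) = 0.525353
L_4(6.1) = (6.1 - 1)/(9 - 1) × (6.1 - 3)/(9 - 3) × (6.1 - 5)/(9 - 5) × (6.1 - 7)/(9 - 7) = -0.040760

P(6.1) = 15×L_0(6.1) + 22×L_1(6.1) + 4×L_2(6.1) + (-7)×L_3(6.1) + 15×L_4(6.1)
P(6.1) = -4.717689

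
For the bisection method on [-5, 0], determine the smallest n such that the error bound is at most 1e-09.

We need (b-a)/2^n ≤ 1e-09
(0 - (-5))/2^n ≤ 1e-09
5/2^n ≤ 1e-09
2^n ≥ 5000000000
n ≥ log₂(5000000000) = 32.22
n ≥ 33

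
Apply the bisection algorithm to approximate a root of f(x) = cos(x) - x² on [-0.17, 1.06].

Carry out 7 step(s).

f(x) = cos(x) - x²
Initial interval: [-0.17, 1.06]

Iteration 1:
  c_1 = (-0.170000 + 1.060000)/2 = 0.445000
  f(c_1) = f(0.445000) = 0.704586
  f(a) × f(c) ≥ 0, new interval: [0.445000, 1.060000]
Iteration 2:
  c_2 = (0.445000 + 1.060000)/2 = 0.752500
  f(c_2) = f(0.752500) = 0.163726
  f(a) × f(c) ≥ 0, new interval: [0.752500, 1.060000]
Iteration 3:
  c_3 = (0.752500 + 1.060000)/2 = 0.906250
  f(c_3) = f(0.906250) = -0.204587
  f(a) × f(c) < 0, new interval: [0.752500, 0.906250]
Iteration 4:
  c_4 = (0.752500 + 0.906250)/2 = 0.829375
  f(c_4) = f(0.829375) = -0.012526
  f(a) × f(c) < 0, new interval: [0.752500, 0.829375]
Iteration 5:
  c_5 = (0.752500 + 0.829375)/2 = 0.790938
  f(c_5) = f(0.790938) = 0.077597
  f(a) × f(c) ≥ 0, new interval: [0.790938, 0.829375]
Iteration 6:
  c_6 = (0.790938 + 0.829375)/2 = 0.810156
  f(c_6) = f(0.810156) = 0.033032
  f(a) × f(c) ≥ 0, new interval: [0.810156, 0.829375]
Iteration 7:
  c_7 = (0.810156 + 0.829375)/2 = 0.819766
  f(c_7) = f(0.819766) = 0.010377
  f(a) × f(c) ≥ 0, new interval: [0.819766, 0.829375]

After 7 iteration(s), the approximation is c_7 = 0.819766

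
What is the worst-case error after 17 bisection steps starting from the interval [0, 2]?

Bisection error bound: |error| ≤ (b-a)/2^n
|error| ≤ (2 - 0)/2^17 = 2/2^17
|error| ≤ 0.0000152588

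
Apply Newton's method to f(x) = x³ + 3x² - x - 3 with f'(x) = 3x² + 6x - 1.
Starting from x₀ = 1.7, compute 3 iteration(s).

f(x) = x³ + 3x² - x - 3
f'(x) = 3x² + 6x - 1
x₀ = 1.7

Newton-Raphson formula: x_{n+1} = x_n - f(x_n)/f'(x_n)

Iteration 1:
  f(1.700000) = 8.883000
  f'(1.700000) = 17.870000
  x_1 = 1.700000 - 8.883000/17.870000 = 1.202910
Iteration 2:
  f(1.202910) = 1.878668
  f'(1.202910) = 10.558436
  x_2 = 1.202910 - 1.878668/10.558436 = 1.024979
Iteration 3:
  f(1.024979) = 0.203594
  f'(1.024979) = 8.301624
  x_3 = 1.024979 - 0.203594/8.301624 = 1.000455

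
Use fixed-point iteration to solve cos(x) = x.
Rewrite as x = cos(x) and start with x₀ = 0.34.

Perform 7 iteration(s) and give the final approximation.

Equation: cos(x) = x
Fixed-point form: x = cos(x)
x₀ = 0.34

x_1 = g(0.340000) = 0.942755
x_2 = g(0.942755) = 0.587561
x_3 = g(0.587561) = 0.832295
x_4 = g(0.832295) = 0.673180
x_5 = g(0.673180) = 0.781843
x_6 = g(0.781843) = 0.709616
x_7 = g(0.709616) = 0.758612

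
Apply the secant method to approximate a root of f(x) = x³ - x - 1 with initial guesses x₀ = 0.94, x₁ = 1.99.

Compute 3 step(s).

f(x) = x³ - x - 1
x₀ = 0.94, x₁ = 1.99

Secant formula: x_{n+1} = x_n - f(x_n)(x_n - x_{n-1})/(f(x_n) - f(x_{n-1}))

Iteration 1:
  f(0.940000) = -1.109416
  f(1.990000) = 4.890599
  x_2 = 1.990000 - 4.890599×(1.990000 - 0.940000)/(4.890599 - (-1.109416))
       = 1.134147
Iteration 2:
  f(1.990000) = 4.890599
  f(1.134147) = -0.675305
  x_3 = 1.134147 - (-0.675305)×(1.134147 - 1.990000)/(-0.675305 - 4.890599)
       = 1.237987
Iteration 3:
  f(1.134147) = -0.675305
  f(1.237987) = -0.340634
  x_4 = 1.237987 - (-0.340634)×(1.237987 - 1.134147)/(-0.340634 - (-0.675305))
       = 1.343677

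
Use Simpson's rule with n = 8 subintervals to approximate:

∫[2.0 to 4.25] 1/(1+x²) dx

f(x) = 1/(1+x²)
a = 2.0, b = 4.25, n = 8
h = (b - a)/n = 0.281250

Simpson's rule: (h/3)[f(x₀) + 4f(x₁) + 2f(x₂) + ... + f(xₙ)]

x_0 = 2.0000, f(x_0) = 0.200000, coefficient = 1
x_1 = 2.2812, f(x_1) = 0.161184, coefficient = 4
x_2 = 2.5625, f(x_2) = 0.132163, coefficient = 2
x_3 = 2.8438, f(x_3) = 0.110048, coefficient = 4
x_4 = 3.1250, f(x_4) = 0.092888, coefficient = 2
x_5 = 3.4062, f(x_5) = 0.079349, coefficient = 4
x_6 = 3.6875, f(x_6) = 0.068504, coefficient = 2
x_7 = 3.9688, f(x_7) = 0.059698, coefficient = 4
x_8 = 4.2500, f(x_8) = 0.052459, coefficient = 1

I ≈ (0.281250/3) × 2.480687 = 0.232564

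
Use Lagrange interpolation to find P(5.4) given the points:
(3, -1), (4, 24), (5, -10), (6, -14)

Lagrange interpolation formula:
P(x) = Σ yᵢ × Lᵢ(x)
where Lᵢ(x) = Π_{j≠i} (x - xⱼ)/(xᵢ - xⱼ)

L_0(5.4) = (5.4 - 4)/(3 - 4) × (5.4 - 5)/(3 - 5) × (5.4 - 6)/(3 - 6) = 0.056000
L_1(5.4) = (5.4 - 3)/(4 - 3) × (5.4 - 5)/(4 - 5) × (5.4 - 6)/(4 - 6) = -0.288000
L_2(5.4) = (5.4 - 3)/(5 - 3) × (5.4 - 4)/(5 - 4) × (5.4 - 6)/(5 - 6) = 1.008000
L_3(5.4) = (5.4 - 3)/(6 - 3) × (5.4 - 4)/(6 - 4) × (5.4 - 5)/(6 - 5) = 0.224000

P(5.4) = (-1)×L_0(5.4) + 24×L_1(5.4) + (-10)×L_2(5.4) + (-14)×L_3(5.4)
P(5.4) = -20.184000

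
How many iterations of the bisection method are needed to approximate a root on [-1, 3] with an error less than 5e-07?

We need (b-a)/2^n ≤ 5e-07
(3 - (-1))/2^n ≤ 5e-07
4/2^n ≤ 5e-07
2^n ≥ 8000000
n ≥ log₂(8000000) = 22.93
n ≥ 23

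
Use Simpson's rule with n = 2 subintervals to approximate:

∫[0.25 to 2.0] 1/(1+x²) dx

f(x) = 1/(1+x²)
a = 0.25, b = 2.0, n = 2
h = (b - a)/n = 0.875000

Simpson's rule: (h/3)[f(x₀) + 4f(x₁) + 2f(x₂) + ... + f(xₙ)]

x_0 = 0.2500, f(x_0) = 0.941176, coefficient = 1
x_1 = 1.1250, f(x_1) = 0.441379, coefficient = 4
x_2 = 2.0000, f(x_2) = 0.200000, coefficient = 1

I ≈ (0.875000/3) × 2.906694 = 0.847786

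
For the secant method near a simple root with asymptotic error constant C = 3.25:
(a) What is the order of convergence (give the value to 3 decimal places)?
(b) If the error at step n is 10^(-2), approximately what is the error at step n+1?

(a) Secant method has superlinear convergence with order φ = (1+√5)/2 ≈ 1.618.
    This means |e_{n+1}| ≈ C|e_n|^1.618.

(b) With |e_n| = 10^(-2) and C = 3.25:
    |e_{n+1}| ≈ 3.25 × (10^(-2))^1.618 = 3.25 × 10^(-3.24)

(a) ≈ 1.618 (golden ratio); (b) |e_{n+1}| ≈ 1.887e-03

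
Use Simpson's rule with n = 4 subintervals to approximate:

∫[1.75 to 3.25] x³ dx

f(x) = x³
a = 1.75, b = 3.25, n = 4
h = (b - a)/n = 0.375000

Simpson's rule: (h/3)[f(x₀) + 4f(x₁) + 2f(x₂) + ... + f(xₙ)]

x_0 = 1.7500, f(x_0) = 5.359375, coefficient = 1
x_1 = 2.1250, f(x_1) = 9.595703, coefficient = 4
x_2 = 2.5000, f(x_2) = 15.625000, coefficient = 2
x_3 = 2.8750, f(x_3) = 23.763672, coefficient = 4
x_4 = 3.2500, f(x_4) = 34.328125, coefficient = 1

I ≈ (0.375000/3) × 204.375000 = 25.546875
Exact value: 25.546875
Error: 0.000000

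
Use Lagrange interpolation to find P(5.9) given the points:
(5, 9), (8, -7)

Lagrange interpolation formula:
P(x) = Σ yᵢ × Lᵢ(x)
where Lᵢ(x) = Π_{j≠i} (x - xⱼ)/(xᵢ - xⱼ)

L_0(5.9) = (5.9 - 8)/(5 - 8) = 0.700000
L_1(5.9) = (5.9 - 5)/(8 - 5) = 0.300000

P(5.9) = 9×L_0(5.9) + (-7)×L_1(5.9)
P(5.9) = 4.200000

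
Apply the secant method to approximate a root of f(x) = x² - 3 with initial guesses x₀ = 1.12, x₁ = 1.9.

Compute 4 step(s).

f(x) = x² - 3
x₀ = 1.12, x₁ = 1.9

Secant formula: x_{n+1} = x_n - f(x_n)(x_n - x_{n-1})/(f(x_n) - f(x_{n-1}))

Iteration 1:
  f(1.120000) = -1.745600
  f(1.900000) = 0.610000
  x_2 = 1.900000 - 0.610000×(1.900000 - 1.120000)/(0.610000 - (-1.745600))
       = 1.698013
Iteration 2:
  f(1.900000) = 0.610000
  f(1.698013) = -0.116751
  x_3 = 1.698013 - (-0.116751)×(1.698013 - 1.900000)/(-0.116751 - 0.610000)
       = 1.730462
Iteration 3:
  f(1.698013) = -0.116751
  f(1.730462) = -0.005501
  x_4 = 1.730462 - (-0.005501)×(1.730462 - 1.698013)/(-0.005501 - (-0.116751))
       = 1.732067
Iteration 4:
  f(1.730462) = -0.005501
  f(1.732067) = 0.000055
  x_5 = 1.732067 - 0.000055×(1.732067 - 1.730462)/(0.000055 - (-0.005501))
       = 1.732051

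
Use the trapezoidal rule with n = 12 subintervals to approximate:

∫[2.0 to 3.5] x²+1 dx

f(x) = x²+1
a = 2.0, b = 3.5, n = 12
h = (b - a)/n = 0.125000

Trapezoidal rule: (h/2)[f(x₀) + 2f(x₁) + 2f(x₂) + ... + f(xₙ)]

x_0 = 2.0000, f(x_0) = 5.000000, coefficient = 1
x_1 = 2.1250, f(x_1) = 5.515625, coefficient = 2
x_2 = 2.2500, f(x_2) = 6.062500, coefficient = 2
x_3 = 2.3750, f(x_3) = 6.640625, coefficient = 2
x_4 = 2.5000, f(x_4) = 7.250000, coefficient = 2
x_5 = 2.6250, f(x_5) = 7.890625, coefficient = 2
x_6 = 2.7500, f(x_6) = 8.562500, coefficient = 2
x_7 = 2.8750, f(x_7) = 9.265625, coefficient = 2
x_8 = 3.0000, f(x_8) = 10.000000, coefficient = 2
x_9 = 3.1250, f(x_9) = 10.765625, coefficient = 2
x_10 = 3.2500, f(x_10) = 11.562500, coefficient = 2
x_11 = 3.3750, f(x_11) = 12.390625, coefficient = 2
x_12 = 3.5000, f(x_12) = 13.250000, coefficient = 1

I ≈ (0.125000/2) × 210.062500 = 13.128906
Exact value: 13.125000
Error: 0.003906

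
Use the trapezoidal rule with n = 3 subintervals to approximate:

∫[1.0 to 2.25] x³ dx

f(x) = x³
a = 1.0, b = 2.25, n = 3
h = (b - a)/n = 0.416667

Trapezoidal rule: (h/2)[f(x₀) + 2f(x₁) + 2f(x₂) + ... + f(xₙ)]

x_0 = 1.0000, f(x_0) = 1.000000, coefficient = 1
x_1 = 1.4167, f(x_1) = 2.843171, coefficient = 2
x_2 = 1.8333, f(x_2) = 6.162037, coefficient = 2
x_3 = 2.2500, f(x_3) = 11.390625, coefficient = 1

I ≈ (0.416667/2) × 30.401042 = 6.333550
Exact value: 6.157227
Error: 0.176324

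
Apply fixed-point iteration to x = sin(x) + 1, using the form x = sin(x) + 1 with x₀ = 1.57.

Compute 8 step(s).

Equation: x = sin(x) + 1
Fixed-point form: x = sin(x) + 1
x₀ = 1.57

x_1 = g(1.570000) = 2.000000
x_2 = g(2.000000) = 1.909298
x_3 = g(1.909298) = 1.943253
x_4 = g(1.943253) = 1.931436
x_5 = g(1.931436) = 1.935671
x_6 = g(1.935671) = 1.934168
x_7 = g(1.934168) = 1.934704
x_8 = g(1.934704) = 1.934513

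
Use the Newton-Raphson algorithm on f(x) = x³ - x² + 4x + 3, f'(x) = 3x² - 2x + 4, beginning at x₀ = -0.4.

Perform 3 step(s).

f(x) = x³ - x² + 4x + 3
f'(x) = 3x² - 2x + 4
x₀ = -0.4

Newton-Raphson formula: x_{n+1} = x_n - f(x_n)/f'(x_n)

Iteration 1:
  f(-0.400000) = 1.176000
  f'(-0.400000) = 5.280000
  x_1 = -0.400000 - 1.176000/5.280000 = -0.622727
Iteration 2:
  f(-0.622727) = -0.120185
  f'(-0.622727) = 6.408822
  x_2 = -0.622727 - (-0.120185)/6.408822 = -0.603974
Iteration 3:
  f(-0.603974) = -0.001002
  f'(-0.603974) = 6.302303
  x_3 = -0.603974 - (-0.001002)/6.302303 = -0.603815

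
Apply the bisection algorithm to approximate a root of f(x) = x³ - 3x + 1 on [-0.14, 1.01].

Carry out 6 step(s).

f(x) = x³ - 3x + 1
Initial interval: [-0.14, 1.01]

Iteration 1:
  c_1 = (-0.140000 + 1.010000)/2 = 0.435000
  f(c_1) = f(0.435000) = -0.222687
  f(a) × f(c) < 0, new interval: [-0.140000, 0.435000]
Iteration 2:
  c_2 = (-0.140000 + 0.435000)/2 = 0.147500
  f(c_2) = f(0.147500) = 0.560709
  f(a) × f(c) ≥ 0, new interval: [0.147500, 0.435000]
Iteration 3:
  c_3 = (0.147500 + 0.435000)/2 = 0.291250
  f(c_3) = f(0.291250) = 0.150956
  f(a) × f(c) ≥ 0, new interval: [0.291250, 0.435000]
Iteration 4:
  c_4 = (0.291250 + 0.435000)/2 = 0.363125
  f(c_4) = f(0.363125) = -0.041493
  f(a) × f(c) < 0, new interval: [0.291250, 0.363125]
Iteration 5:
  c_5 = (0.291250 + 0.363125)/2 = 0.327188
  f(c_5) = f(0.327188) = 0.053463
  f(a) × f(c) ≥ 0, new interval: [0.327188, 0.363125]
Iteration 6:
  c_6 = (0.327188 + 0.363125)/2 = 0.345156
  f(c_6) = f(0.345156) = 0.005651
  f(a) × f(c) ≥ 0, new interval: [0.345156, 0.363125]

After 6 iteration(s), the approximation is c_6 = 0.345156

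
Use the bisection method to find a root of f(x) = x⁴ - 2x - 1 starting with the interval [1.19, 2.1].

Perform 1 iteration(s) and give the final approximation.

f(x) = x⁴ - 2x - 1
Initial interval: [1.19, 2.1]

Iteration 1:
  c_1 = (1.190000 + 2.100000)/2 = 1.645000
  f(c_1) = f(1.645000) = 3.032571
  f(a) × f(c) < 0, new interval: [1.190000, 1.645000]

After 1 iteration(s), the approximation is c_1 = 1.645000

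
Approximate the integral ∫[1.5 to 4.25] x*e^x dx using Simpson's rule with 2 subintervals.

f(x) = x*e^x
a = 1.5, b = 4.25, n = 2
h = (b - a)/n = 1.375000

Simpson's rule: (h/3)[f(x₀) + 4f(x₁) + 2f(x₂) + ... + f(xₙ)]

x_0 = 1.5000, f(x_0) = 6.722534, coefficient = 1
x_1 = 2.8750, f(x_1) = 50.960594, coefficient = 4
x_2 = 4.2500, f(x_2) = 297.948002, coefficient = 1

I ≈ (1.375000/3) × 508.512913 = 233.068419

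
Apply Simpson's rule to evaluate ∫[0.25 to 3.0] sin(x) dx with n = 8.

f(x) = sin(x)
a = 0.25, b = 3.0, n = 8
h = (b - a)/n = 0.343750

Simpson's rule: (h/3)[f(x₀) + 4f(x₁) + 2f(x₂) + ... + f(xₙ)]

x_0 = 0.2500, f(x_0) = 0.247404, coefficient = 1
x_1 = 0.5938, f(x_1) = 0.559473, coefficient = 4
x_2 = 0.9375, f(x_2) = 0.806081, coefficient = 2
x_3 = 1.2812, f(x_3) = 0.958374, coefficient = 4
x_4 = 1.6250, f(x_4) = 0.998531, coefficient = 2
x_5 = 1.9688, f(x_5) = 0.921856, coefficient = 4
x_6 = 2.3125, f(x_6) = 0.737319, coefficient = 2
x_7 = 2.6562, f(x_7) = 0.466511, coefficient = 4
x_8 = 3.0000, f(x_8) = 0.141120, coefficient = 1

I ≈ (0.343750/3) × 17.097243 = 1.959059
Exact value: 1.958905
Error: 0.000154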